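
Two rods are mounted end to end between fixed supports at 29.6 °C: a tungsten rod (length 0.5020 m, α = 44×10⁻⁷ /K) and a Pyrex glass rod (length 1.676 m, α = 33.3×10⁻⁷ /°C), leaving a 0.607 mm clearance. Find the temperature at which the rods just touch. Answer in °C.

α₁L₁ = 2.2088×10⁻⁶ m/K, α₂L₂ = 5.58108×10⁻⁶ m/K → total 7.78988×10⁻⁶ m/K
ΔT = g/(α₁L₁+α₂L₂) = 6.07×10⁻⁴ / 7.78988×10⁻⁶ = 77.92 K
T = 29.6 + 77.92 = 107.52 °C

T = 108 °C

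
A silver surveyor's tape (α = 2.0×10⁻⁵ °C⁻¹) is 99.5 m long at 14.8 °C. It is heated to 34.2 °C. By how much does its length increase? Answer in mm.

|ΔT| = |34.2 − 14.8| = 19.4 K
ΔL = αL₀ΔT = (2.0×10⁻⁵)(99.5)(19.4) = 3.86×10⁻² m

ΔL = 38.6 mm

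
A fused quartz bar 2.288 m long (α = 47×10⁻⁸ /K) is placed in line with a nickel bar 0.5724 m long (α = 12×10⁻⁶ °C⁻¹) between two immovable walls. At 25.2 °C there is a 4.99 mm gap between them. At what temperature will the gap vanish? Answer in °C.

T = 653 °C

Gap closes when ΔL₁ + ΔL₂ = 4.99 mm = 4.99×10⁻³ m
(α₁L₁ + α₂L₂)ΔT = g
α₁L₁ + α₂L₂ = 47×10⁻⁸×2.288 + 12×10⁻⁶×0.5724 = 7.94416×10⁻⁶ m/K
ΔT = 4.99×10⁻³ / 7.94416×10⁻⁶ = 628.13 K
T = 25.2 + 628.13 = 653.33 °C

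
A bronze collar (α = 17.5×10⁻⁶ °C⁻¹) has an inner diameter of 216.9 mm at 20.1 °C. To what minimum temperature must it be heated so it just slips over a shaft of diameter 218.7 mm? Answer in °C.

T = 494 °C

Required Δd = 218.7 − 216.9 = 1.8 mm
Δd = αd₀ΔT ⇒ ΔT = Δd/(αd₀) = 1.8 / (17.5×10⁻⁶ × 216.9) = 474.21 K
T_min = 20.1 + 474.21 = 494.31 °C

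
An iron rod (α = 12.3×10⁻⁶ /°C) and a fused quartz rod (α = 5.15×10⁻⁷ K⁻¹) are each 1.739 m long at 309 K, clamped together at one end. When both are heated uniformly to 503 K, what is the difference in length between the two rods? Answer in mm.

3.98 mm

ΔT = 194 K
iron: ΔL = 12.3×10⁻⁶ × 1.739 m × 194 = 4.1496×10⁻³ m = 4.1496 mm
fused quartz: ΔL = 5.15×10⁻⁷ × 1.739 m × 194 = 1.7374×10⁻⁴ m = 0.17374 mm
difference = 4.1496 − 0.17374 = 3.97586 mm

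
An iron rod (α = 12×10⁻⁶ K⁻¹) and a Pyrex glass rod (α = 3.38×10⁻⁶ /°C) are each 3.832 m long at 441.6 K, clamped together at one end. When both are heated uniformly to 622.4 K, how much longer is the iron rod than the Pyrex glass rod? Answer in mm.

5.97 mm

ΔT = 180.8 K
iron: ΔL = 12×10⁻⁶ × 3.832 m × 180.8 = 8.3139×10⁻³ m = 8.3139 mm
Pyrex glass: ΔL = 3.38×10⁻⁶ × 3.832 m × 180.8 = 2.3418×10⁻³ m = 2.3418 mm
difference = 8.3139 − 2.3418 = 5.9721 mm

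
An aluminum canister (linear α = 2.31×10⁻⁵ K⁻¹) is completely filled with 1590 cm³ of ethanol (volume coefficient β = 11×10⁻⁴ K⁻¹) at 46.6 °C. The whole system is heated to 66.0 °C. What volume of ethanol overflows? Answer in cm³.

31.8 cm³

The canister also expands: β_container ≈ 3α = 6.93×10⁻⁵ /K
Net overflow = V₀(β_liq − 3α_cont)ΔT
β − 3α = 1.10×10⁻³ − 6.93×10⁻⁵ = 1.0307×10⁻³ /K; ΔT = 19.4 K
ΔV = 1590 × 1.0307×10⁻³ × 19.4 = 31.8 cm³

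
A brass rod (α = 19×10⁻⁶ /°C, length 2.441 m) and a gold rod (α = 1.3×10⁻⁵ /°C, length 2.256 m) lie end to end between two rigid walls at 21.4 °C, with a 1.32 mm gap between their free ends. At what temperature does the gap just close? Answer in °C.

Gap closes when ΔL₁ + ΔL₂ = 1.32 mm = 1.32×10⁻³ m
(α₁L₁ + α₂L₂)ΔT = g
α₁L₁ + α₂L₂ = 19×10⁻⁶×2.441 + 1.3×10⁻⁵×2.256 = 7.5707×10⁻⁵ m/K
ΔT = 1.32×10⁻³ / 7.5707×10⁻⁵ = 17.436 K
T = 21.4 + 17.436 = 38.836 °C

T = 38.8 °C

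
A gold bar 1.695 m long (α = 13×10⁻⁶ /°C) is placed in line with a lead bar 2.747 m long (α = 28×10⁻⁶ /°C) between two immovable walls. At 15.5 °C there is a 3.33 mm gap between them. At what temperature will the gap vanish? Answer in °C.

T = 49.2 °C

α₁L₁ = 2.2035×10⁻⁵ m/K, α₂L₂ = 7.6916×10⁻⁵ m/K → total 9.8951×10⁻⁵ m/K
ΔT = g/(α₁L₁+α₂L₂) = 3.33×10⁻³ / 9.8951×10⁻⁵ = 33.653 K
T = 15.5 + 33.653 = 49.153 °C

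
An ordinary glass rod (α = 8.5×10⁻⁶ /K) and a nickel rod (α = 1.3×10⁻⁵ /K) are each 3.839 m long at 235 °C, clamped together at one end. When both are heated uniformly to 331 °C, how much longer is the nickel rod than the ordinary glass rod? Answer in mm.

ΔT = 96 K
ordinary glass: ΔL = 8.5×10⁻⁶ × 3.839 m × 96 = 3.1326×10⁻³ m = 3.1326 mm
nickel: ΔL = 1.3×10⁻⁵ × 3.839 m × 96 = 4.7911×10⁻³ m = 4.7911 mm
difference = 4.7911 − 3.1326 = 1.6585 mm

1.66 mm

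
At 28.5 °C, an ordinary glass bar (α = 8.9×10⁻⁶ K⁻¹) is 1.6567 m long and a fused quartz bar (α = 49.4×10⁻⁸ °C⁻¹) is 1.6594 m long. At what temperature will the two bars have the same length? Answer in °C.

Equal length when α₁L₁ΔT − α₂L₂ΔT = L₂ − L₁ = 2.70×10⁻³ m
α₁L₁ = 1.474463×10⁻⁵, α₂L₂ = 8.197436×10⁻⁷ → Δ(αL) = 1.39248864×10⁻⁵ m/K
ΔT = 2.70×10⁻³ / 1.39248864×10⁻⁵ = 193.897 K, so T = 28.5 + 193.897 = 222.397 °C

T = 222.4 °C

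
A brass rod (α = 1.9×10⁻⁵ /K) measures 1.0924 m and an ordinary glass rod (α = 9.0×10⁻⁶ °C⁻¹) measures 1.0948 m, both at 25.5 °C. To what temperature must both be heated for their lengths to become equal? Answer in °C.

Equal length when α₁L₁ΔT − α₂L₂ΔT = L₂ − L₁ = 2.40×10⁻³ m
α₁L₁ = 2.07556×10⁻⁵, α₂L₂ = 9.8532×10⁻⁶ → Δ(αL) = 1.09024×10⁻⁵ m/K
ΔT = 2.40×10⁻³ / 1.09024×10⁻⁵ = 220.135 K, so T = 25.5 + 220.135 = 245.635 °C

T = 245.6 °C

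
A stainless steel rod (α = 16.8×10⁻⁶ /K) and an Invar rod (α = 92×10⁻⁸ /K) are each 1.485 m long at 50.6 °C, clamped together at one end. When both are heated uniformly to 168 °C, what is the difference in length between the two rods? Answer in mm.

ΔT = 117.4 K
stainless steel: ΔL = 16.8×10⁻⁶ × 1.485 m × 117.4 = 2.9289×10⁻³ m = 2.9289 mm
Invar: ΔL = 92×10⁻⁸ × 1.485 m × 117.4 = 1.6039×10⁻⁴ m = 0.16039 mm
difference = 2.9289 − 0.16039 = 2.76851 mm

2.77 mm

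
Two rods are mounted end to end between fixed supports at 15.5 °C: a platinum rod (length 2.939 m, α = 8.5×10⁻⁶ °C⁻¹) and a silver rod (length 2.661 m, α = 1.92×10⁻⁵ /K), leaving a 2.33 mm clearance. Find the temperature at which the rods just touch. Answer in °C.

α₁L₁ = 2.49815×10⁻⁵ m/K, α₂L₂ = 5.10912×10⁻⁵ m/K → total 7.60727×10⁻⁵ m/K
ΔT = g/(α₁L₁+α₂L₂) = 2.33×10⁻³ / 7.60727×10⁻⁵ = 30.629 K
T = 15.5 + 30.629 = 46.129 °C

T = 46.1 °C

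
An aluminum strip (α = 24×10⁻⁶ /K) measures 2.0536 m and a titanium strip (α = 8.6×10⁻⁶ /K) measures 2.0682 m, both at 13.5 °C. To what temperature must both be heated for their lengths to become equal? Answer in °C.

T = 477.0 °C

L₁(1 + α₁ΔT) = L₂(1 + α₂ΔT) ⇒ ΔT = (L₂ − L₁)/(α₁L₁ − α₂L₂)
L₂ − L₁ = 2.0682 − 2.0536 = 1.46×10⁻² m
α₁L₁ − α₂L₂ = 24×10⁻⁶×2.0536 − 8.6×10⁻⁶×2.0682 = 3.149988×10⁻⁵ m/K
ΔT = 1.46×10⁻² / 3.149988×10⁻⁵ = 463.494 K
T = 13.5 + 463.494 = 476.994 °C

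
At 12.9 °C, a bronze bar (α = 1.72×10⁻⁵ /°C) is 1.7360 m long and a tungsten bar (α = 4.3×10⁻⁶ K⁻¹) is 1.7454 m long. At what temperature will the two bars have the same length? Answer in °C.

L₁(1 + α₁ΔT) = L₂(1 + α₂ΔT) ⇒ ΔT = (L₂ − L₁)/(α₁L₁ − α₂L₂)
L₂ − L₁ = 1.7454 − 1.7360 = 9.40×10⁻³ m
α₁L₁ − α₂L₂ = 1.72×10⁻⁵×1.7360 − 4.3×10⁻⁶×1.7454 = 2.235398×10⁻⁵ m/K
ΔT = 9.40×10⁻³ / 2.235398×10⁻⁵ = 420.507 K
T = 12.9 + 420.507 = 433.407 °C

T = 433.4 °C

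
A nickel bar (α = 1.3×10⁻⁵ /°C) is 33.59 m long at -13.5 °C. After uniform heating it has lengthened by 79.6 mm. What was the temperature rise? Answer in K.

ΔT = 182 K

ΔL = αL₀ΔT ⇒ ΔT = ΔL / (αL₀)
ΔT = 79.6×10⁻³ m / (1.3×10⁻⁵ × 33.59 m) = 182.29 K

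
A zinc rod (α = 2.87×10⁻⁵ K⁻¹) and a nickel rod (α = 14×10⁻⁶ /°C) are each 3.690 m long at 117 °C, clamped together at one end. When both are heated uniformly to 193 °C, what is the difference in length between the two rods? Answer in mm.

ΔT = 76 K
zinc: ΔL = 2.87×10⁻⁵ × 3.690 m × 76 = 8.0486×10⁻³ m = 8.0486 mm
nickel: ΔL = 14×10⁻⁶ × 3.690 m × 76 = 3.9262×10⁻³ m = 3.9262 mm
difference = 8.0486 − 3.9262 = 4.1224 mm

4.12 mm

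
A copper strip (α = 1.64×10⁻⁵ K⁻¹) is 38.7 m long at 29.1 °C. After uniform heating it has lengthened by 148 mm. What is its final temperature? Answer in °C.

ΔL = αL₀ΔT ⇒ ΔT = ΔL / (αL₀)
ΔT = 148×10⁻³ m / (1.64×10⁻⁵ × 38.7 m) = 233.19 K
T = 29.1 + 233.19 = 262.29 °C

T = 262 °C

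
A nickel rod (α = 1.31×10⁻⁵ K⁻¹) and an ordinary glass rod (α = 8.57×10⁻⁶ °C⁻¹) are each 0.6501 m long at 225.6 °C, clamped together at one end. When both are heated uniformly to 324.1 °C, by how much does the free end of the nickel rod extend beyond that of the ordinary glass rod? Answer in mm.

ΔT = 98.5 K
nickel: ΔL = 1.31×10⁻⁵ × 0.6501 m × 98.5 = 8.3886×10⁻⁴ m = 0.83886 mm
ordinary glass: ΔL = 8.57×10⁻⁶ × 0.6501 m × 98.5 = 5.4878×10⁻⁴ m = 0.54878 mm
difference = 0.83886 − 0.54878 = 0.29008 mm

0.290 mm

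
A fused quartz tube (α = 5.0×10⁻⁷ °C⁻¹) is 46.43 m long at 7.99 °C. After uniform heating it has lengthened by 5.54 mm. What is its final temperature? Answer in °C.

T = 247 °C

ΔL = αL₀ΔT ⇒ ΔT = ΔL / (αL₀)
ΔT = 5.54×10⁻³ m / (5.0×10⁻⁷ × 46.43 m) = 238.64 K
T = 7.99 + 238.64 = 246.63 °C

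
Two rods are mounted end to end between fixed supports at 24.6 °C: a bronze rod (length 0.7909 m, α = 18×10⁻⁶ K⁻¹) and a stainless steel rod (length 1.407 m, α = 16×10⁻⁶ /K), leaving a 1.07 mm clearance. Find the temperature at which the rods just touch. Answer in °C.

α₁L₁ = 1.42362×10⁻⁵ m/K, α₂L₂ = 2.2512×10⁻⁵ m/K → total 3.67482×10⁻⁵ m/K
ΔT = g/(α₁L₁+α₂L₂) = 1.07×10⁻³ / 3.67482×10⁻⁵ = 29.117 K
T = 24.6 + 29.117 = 53.717 °C

T = 53.7 °C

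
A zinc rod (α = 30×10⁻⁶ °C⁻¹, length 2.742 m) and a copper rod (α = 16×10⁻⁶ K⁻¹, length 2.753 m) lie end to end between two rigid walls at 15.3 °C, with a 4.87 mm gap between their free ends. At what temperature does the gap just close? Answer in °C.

T = 53.9 °C

α₁L₁ = 8.226×10⁻⁵ m/K, α₂L₂ = 4.4048×10⁻⁵ m/K → total 1.26308×10⁻⁴ m/K
ΔT = g/(α₁L₁+α₂L₂) = 4.87×10⁻³ / 1.26308×10⁻⁴ = 38.557 K
T = 15.3 + 38.557 = 53.857 °C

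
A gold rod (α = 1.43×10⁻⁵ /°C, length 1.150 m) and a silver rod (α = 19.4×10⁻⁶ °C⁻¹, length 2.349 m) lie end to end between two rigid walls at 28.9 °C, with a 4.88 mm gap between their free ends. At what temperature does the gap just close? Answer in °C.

T = 108 °C

Gap closes when ΔL₁ + ΔL₂ = 4.88 mm = 4.88×10⁻³ m
(α₁L₁ + α₂L₂)ΔT = g
α₁L₁ + α₂L₂ = 1.43×10⁻⁵×1.150 + 19.4×10⁻⁶×2.349 = 6.20156×10⁻⁵ m/K
ΔT = 4.88×10⁻³ / 6.20156×10⁻⁵ = 78.69 K
T = 28.9 + 78.69 = 107.59 °C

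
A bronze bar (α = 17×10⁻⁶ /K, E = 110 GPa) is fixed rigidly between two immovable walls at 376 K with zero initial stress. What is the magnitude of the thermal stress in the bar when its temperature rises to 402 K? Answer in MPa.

Fully constrained: the free strain ε = αΔT is blocked, so σ = Eε = EαΔT.
|ΔT| = 26 K
σ = 110×10⁹ × 17×10⁻⁶ × 26 = 4.86×10⁷ Pa

σ = 48.6 MPa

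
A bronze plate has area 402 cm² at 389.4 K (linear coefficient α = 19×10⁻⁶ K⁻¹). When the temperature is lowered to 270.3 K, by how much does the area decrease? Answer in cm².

ΔA = 1.82 cm²

Area coefficient ≈ 2α; |ΔT| = 119.1 K
ΔA = 2αA₀ΔT = 2(19×10⁻⁶)(402)(119.1) = 1.82 cm²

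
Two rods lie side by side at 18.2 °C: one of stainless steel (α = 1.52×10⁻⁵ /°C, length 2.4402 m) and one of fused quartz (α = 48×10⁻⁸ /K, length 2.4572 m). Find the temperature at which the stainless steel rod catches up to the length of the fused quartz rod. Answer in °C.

Equal length when α₁L₁ΔT − α₂L₂ΔT = L₂ − L₁ = 1.70×10⁻² m
α₁L₁ = 3.709104×10⁻⁵, α₂L₂ = 1.179456×10⁻⁶ → Δ(αL) = 3.5911584×10⁻⁵ m/K
ΔT = 1.70×10⁻² / 3.5911584×10⁻⁵ = 473.385 K, so T = 18.2 + 473.385 = 491.585 °C

T = 491.6 °C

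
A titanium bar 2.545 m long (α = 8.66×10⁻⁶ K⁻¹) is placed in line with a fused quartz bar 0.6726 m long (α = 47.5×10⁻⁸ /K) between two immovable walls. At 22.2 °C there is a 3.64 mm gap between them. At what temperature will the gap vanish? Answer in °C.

α₁L₁ = 2.20397×10⁻⁵ m/K, α₂L₂ = 3.19485×10⁻⁷ m/K → total 2.2359185×10⁻⁵ m/K
ΔT = g/(α₁L₁+α₂L₂) = 3.64×10⁻³ / 2.2359185×10⁻⁵ = 162.80 K
T = 22.2 + 162.80 = 185.00 °C

T = 185 °C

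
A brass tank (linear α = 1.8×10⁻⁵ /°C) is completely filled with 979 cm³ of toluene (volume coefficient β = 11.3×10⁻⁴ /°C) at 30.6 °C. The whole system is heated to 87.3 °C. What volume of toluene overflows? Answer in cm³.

The tank also expands: β_container ≈ 3α = 5.4×10⁻⁵ /K
Net overflow = V₀(β_liq − 3α_cont)ΔT
β − 3α = 1.13×10⁻³ − 5.4×10⁻⁵ = 1.076×10⁻³ /K; ΔT = 56.7 K
ΔV = 979 × 1.076×10⁻³ × 56.7 = 59.7 cm³

59.7 cm³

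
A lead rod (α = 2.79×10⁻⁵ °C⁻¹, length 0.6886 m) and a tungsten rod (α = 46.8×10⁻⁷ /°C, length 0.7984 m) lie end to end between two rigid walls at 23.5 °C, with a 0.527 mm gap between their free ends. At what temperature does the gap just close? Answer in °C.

α₁L₁ = 1.921194×10⁻⁵ m/K, α₂L₂ = 3.736512×10⁻⁶ m/K → total 2.2948452×10⁻⁵ m/K
ΔT = g/(α₁L₁+α₂L₂) = 5.27×10⁻⁴ / 2.2948452×10⁻⁵ = 22.965 K
T = 23.5 + 22.965 = 46.465 °C

T = 46.5 °C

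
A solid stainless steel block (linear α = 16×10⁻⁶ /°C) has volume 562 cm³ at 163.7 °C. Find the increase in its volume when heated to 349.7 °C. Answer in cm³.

ΔV = 5.02 cm³

Isotropic solid: β ≈ 3α = 4.8×10⁻⁵ /K; ΔT = 186.0 K
ΔV = 3αV₀ΔT = 3(16×10⁻⁶)(562)(186.0) = 5.02 cm³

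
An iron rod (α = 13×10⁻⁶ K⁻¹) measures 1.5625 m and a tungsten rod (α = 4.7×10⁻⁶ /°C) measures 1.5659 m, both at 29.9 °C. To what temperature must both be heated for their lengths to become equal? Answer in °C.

L₁(1 + α₁ΔT) = L₂(1 + α₂ΔT) ⇒ ΔT = (L₂ − L₁)/(α₁L₁ − α₂L₂)
L₂ − L₁ = 1.5659 − 1.5625 = 3.40×10⁻³ m
α₁L₁ − α₂L₂ = 13×10⁻⁶×1.5625 − 4.7×10⁻⁶×1.5659 = 1.295277×10⁻⁵ m/K
ΔT = 3.40×10⁻³ / 1.295277×10⁻⁵ = 262.492 K
T = 29.9 + 262.492 = 292.392 °C

T = 292.4 °C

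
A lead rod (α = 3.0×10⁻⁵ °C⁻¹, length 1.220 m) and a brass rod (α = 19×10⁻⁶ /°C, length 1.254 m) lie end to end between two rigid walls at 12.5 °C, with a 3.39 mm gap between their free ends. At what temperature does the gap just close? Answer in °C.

Gap closes when ΔL₁ + ΔL₂ = 3.39 mm = 3.39×10⁻³ m
(α₁L₁ + α₂L₂)ΔT = g
α₁L₁ + α₂L₂ = 3.0×10⁻⁵×1.220 + 19×10⁻⁶×1.254 = 6.0426×10⁻⁵ m/K
ΔT = 3.39×10⁻³ / 6.0426×10⁻⁵ = 56.102 K
T = 12.5 + 56.102 = 68.602 °C

T = 68.6 °C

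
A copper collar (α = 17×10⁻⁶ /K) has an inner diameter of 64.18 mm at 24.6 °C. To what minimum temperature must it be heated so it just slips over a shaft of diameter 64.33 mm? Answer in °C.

Required Δd = 64.33 − 64.18 = 0.15 mm
Δd = αd₀ΔT ⇒ ΔT = Δd/(αd₀) = 0.15 / (17×10⁻⁶ × 64.18) = 137.48 K
T_min = 24.6 + 137.48 = 162.08 °C

T = 162 °C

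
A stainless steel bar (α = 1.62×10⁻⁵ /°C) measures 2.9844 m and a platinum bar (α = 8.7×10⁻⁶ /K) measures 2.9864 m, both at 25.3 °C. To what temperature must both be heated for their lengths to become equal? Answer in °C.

Equal length when α₁L₁ΔT − α₂L₂ΔT = L₂ − L₁ = 2.00×10⁻³ m
α₁L₁ = 4.834728×10⁻⁵, α₂L₂ = 2.598168×10⁻⁵ → Δ(αL) = 2.23656×10⁻⁵ m/K
ΔT = 2.00×10⁻³ / 2.23656×10⁻⁵ = 89.423 K, so T = 25.3 + 89.423 = 114.723 °C

T = 114.7 °C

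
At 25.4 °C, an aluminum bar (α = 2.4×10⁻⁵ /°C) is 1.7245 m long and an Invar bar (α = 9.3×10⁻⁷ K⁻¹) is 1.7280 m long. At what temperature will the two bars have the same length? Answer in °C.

Equal length when α₁L₁ΔT − α₂L₂ΔT = L₂ − L₁ = 3.50×10⁻³ m
α₁L₁ = 4.1388×10⁻⁵, α₂L₂ = 1.60704×10⁻⁶ → Δ(αL) = 3.978096×10⁻⁵ m/K
ΔT = 3.50×10⁻³ / 3.978096×10⁻⁵ = 87.982 K, so T = 25.4 + 87.982 = 113.382 °C

T = 113.4 °C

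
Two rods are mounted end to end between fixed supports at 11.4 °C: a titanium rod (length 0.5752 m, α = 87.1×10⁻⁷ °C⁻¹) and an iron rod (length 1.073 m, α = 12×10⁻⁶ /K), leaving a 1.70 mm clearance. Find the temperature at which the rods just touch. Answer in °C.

α₁L₁ = 5.009992×10⁻⁶ m/K, α₂L₂ = 1.2876×10⁻⁵ m/K → total 1.7885992×10⁻⁵ m/K
ΔT = g/(α₁L₁+α₂L₂) = 1.70×10⁻³ / 1.7885992×10⁻⁵ = 95.05 K
T = 11.4 + 95.05 = 106.45 °C

T = 106 °C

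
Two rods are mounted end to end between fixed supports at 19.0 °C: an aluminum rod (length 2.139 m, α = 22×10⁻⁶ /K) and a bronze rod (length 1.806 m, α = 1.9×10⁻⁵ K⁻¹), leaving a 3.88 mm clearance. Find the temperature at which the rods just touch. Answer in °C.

T = 66.7 °C

α₁L₁ = 4.7058×10⁻⁵ m/K, α₂L₂ = 3.4314×10⁻⁵ m/K → total 8.1372×10⁻⁵ m/K
ΔT = g/(α₁L₁+α₂L₂) = 3.88×10⁻³ / 8.1372×10⁻⁵ = 47.682 K
T = 19.0 + 47.682 = 66.682 °C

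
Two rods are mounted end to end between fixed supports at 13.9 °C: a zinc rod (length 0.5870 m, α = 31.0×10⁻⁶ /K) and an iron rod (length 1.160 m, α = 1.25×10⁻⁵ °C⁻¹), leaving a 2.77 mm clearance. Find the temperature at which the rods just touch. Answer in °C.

α₁L₁ = 1.8197×10⁻⁵ m/K, α₂L₂ = 1.450×10⁻⁵ m/K → total 3.2697×10⁻⁵ m/K
ΔT = g/(α₁L₁+α₂L₂) = 2.77×10⁻³ / 3.2697×10⁻⁵ = 84.717 K
T = 13.9 + 84.717 = 98.617 °C

T = 98.6 °C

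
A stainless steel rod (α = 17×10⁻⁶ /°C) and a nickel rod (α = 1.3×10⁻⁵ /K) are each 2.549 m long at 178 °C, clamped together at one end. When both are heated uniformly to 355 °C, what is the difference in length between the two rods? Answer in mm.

ΔT = 177 K
stainless steel: ΔL = 17×10⁻⁶ × 2.549 m × 177 = 7.6699×10⁻³ m = 7.6699 mm
nickel: ΔL = 1.3×10⁻⁵ × 2.549 m × 177 = 5.8652×10⁻³ m = 5.8652 mm
difference = 7.6699 − 5.8652 = 1.8047 mm

1.80 mm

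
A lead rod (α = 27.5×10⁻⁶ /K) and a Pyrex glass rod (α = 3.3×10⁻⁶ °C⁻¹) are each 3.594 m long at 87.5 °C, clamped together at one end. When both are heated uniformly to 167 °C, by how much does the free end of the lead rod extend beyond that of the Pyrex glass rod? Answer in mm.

6.91 mm

ΔT = 79.5 K
lead: ΔL = 27.5×10⁻⁶ × 3.594 m × 79.5 = 7.8574×10⁻³ m = 7.8574 mm
Pyrex glass: ΔL = 3.3×10⁻⁶ × 3.594 m × 79.5 = 9.4289×10⁻⁴ m = 0.94289 mm
difference = 7.8574 − 0.94289 = 6.91451 mm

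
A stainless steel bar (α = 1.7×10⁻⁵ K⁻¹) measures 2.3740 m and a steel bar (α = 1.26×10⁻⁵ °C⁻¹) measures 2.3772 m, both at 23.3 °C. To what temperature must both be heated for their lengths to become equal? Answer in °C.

T = 330.8 °C

L₁(1 + α₁ΔT) = L₂(1 + α₂ΔT) ⇒ ΔT = (L₂ − L₁)/(α₁L₁ − α₂L₂)
L₂ − L₁ = 2.3772 − 2.3740 = 3.20×10⁻³ m
α₁L₁ − α₂L₂ = 1.7×10⁻⁵×2.3740 − 1.26×10⁻⁵×2.3772 = 1.040528×10⁻⁵ m/K
ΔT = 3.20×10⁻³ / 1.040528×10⁻⁵ = 307.536 K
T = 23.3 + 307.536 = 330.836 °C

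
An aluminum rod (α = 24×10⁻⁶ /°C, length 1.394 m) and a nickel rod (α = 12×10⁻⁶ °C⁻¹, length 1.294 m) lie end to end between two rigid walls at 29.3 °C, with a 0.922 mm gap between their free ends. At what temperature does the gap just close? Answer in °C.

α₁L₁ = 3.3456×10⁻⁵ m/K, α₂L₂ = 1.5528×10⁻⁵ m/K → total 4.8984×10⁻⁵ m/K
ΔT = g/(α₁L₁+α₂L₂) = 9.22×10⁻⁴ / 4.8984×10⁻⁵ = 18.822 K
T = 29.3 + 18.822 = 48.122 °C

T = 48.1 °C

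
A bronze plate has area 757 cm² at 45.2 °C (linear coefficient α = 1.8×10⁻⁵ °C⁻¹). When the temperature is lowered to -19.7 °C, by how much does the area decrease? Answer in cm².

Area coefficient ≈ 2α; |ΔT| = 64.9 K
ΔA = 2αA₀ΔT = 2(1.8×10⁻⁵)(757)(64.9) = 1.77 cm²

ΔA = 1.77 cm²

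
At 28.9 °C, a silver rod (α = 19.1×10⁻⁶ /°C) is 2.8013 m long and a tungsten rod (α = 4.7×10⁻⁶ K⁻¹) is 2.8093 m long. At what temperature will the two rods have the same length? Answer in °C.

T = 227.4 °C

Equal length when α₁L₁ΔT − α₂L₂ΔT = L₂ − L₁ = 8.00×10⁻³ m
α₁L₁ = 5.350483×10⁻⁵, α₂L₂ = 1.320371×10⁻⁵ → Δ(αL) = 4.030112×10⁻⁵ m/K
ΔT = 8.00×10⁻³ / 4.030112×10⁻⁵ = 198.506 K, so T = 28.9 + 198.506 = 227.406 °C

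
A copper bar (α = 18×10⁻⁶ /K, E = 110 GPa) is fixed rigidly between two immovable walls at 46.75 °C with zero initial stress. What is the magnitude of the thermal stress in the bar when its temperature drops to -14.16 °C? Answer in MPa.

Fully constrained: the free strain ε = αΔT is blocked, so σ = Eε = EαΔT.
|ΔT| = 60.91 K
σ = 110×10⁹ × 18×10⁻⁶ × 60.91 = 1.21×10⁸ Pa

σ = 121 MPa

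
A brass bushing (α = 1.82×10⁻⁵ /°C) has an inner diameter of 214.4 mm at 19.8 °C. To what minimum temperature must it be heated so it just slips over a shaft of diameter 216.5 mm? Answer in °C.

Required Δd = 216.5 − 214.4 = 2.1 mm
Δd = αd₀ΔT ⇒ ΔT = Δd/(αd₀) = 2.1 / (1.82×10⁻⁵ × 214.4) = 538.17 K
T_min = 19.8 + 538.17 = 557.97 °C

T = 558 °C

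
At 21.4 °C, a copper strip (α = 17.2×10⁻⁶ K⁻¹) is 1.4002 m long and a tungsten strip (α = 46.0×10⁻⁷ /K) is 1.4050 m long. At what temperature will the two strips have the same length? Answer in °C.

T = 293.8 °C

L₁(1 + α₁ΔT) = L₂(1 + α₂ΔT) ⇒ ΔT = (L₂ − L₁)/(α₁L₁ − α₂L₂)
L₂ − L₁ = 1.4050 − 1.4002 = 4.80×10⁻³ m
α₁L₁ − α₂L₂ = 17.2×10⁻⁶×1.4002 − 46.0×10⁻⁷×1.4050 = 1.762044×10⁻⁵ m/K
ΔT = 4.80×10⁻³ / 1.762044×10⁻⁵ = 272.411 K
T = 21.4 + 272.411 = 293.811 °C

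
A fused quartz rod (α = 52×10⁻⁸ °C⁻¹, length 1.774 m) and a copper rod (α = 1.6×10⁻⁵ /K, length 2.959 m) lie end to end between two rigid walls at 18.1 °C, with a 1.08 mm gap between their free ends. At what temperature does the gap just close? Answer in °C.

Gap closes when ΔL₁ + ΔL₂ = 1.08 mm = 1.08×10⁻³ m
(α₁L₁ + α₂L₂)ΔT = g
α₁L₁ + α₂L₂ = 52×10⁻⁸×1.774 + 1.6×10⁻⁵×2.959 = 4.826648×10⁻⁵ m/K
ΔT = 1.08×10⁻³ / 4.826648×10⁻⁵ = 22.376 K
T = 18.1 + 22.376 = 40.476 °C

T = 40.5 °C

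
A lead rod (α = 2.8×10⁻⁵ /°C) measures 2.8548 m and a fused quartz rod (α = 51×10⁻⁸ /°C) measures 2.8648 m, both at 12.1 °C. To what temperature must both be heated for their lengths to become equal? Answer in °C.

Equal length when α₁L₁ΔT − α₂L₂ΔT = L₂ − L₁ = 1.00×10⁻² m
α₁L₁ = 7.99344×10⁻⁵, α₂L₂ = 1.461048×10⁻⁶ → Δ(αL) = 7.8473352×10⁻⁵ m/K
ΔT = 1.00×10⁻² / 7.8473352×10⁻⁵ = 127.432 K, so T = 12.1 + 127.432 = 139.532 °C

T = 139.5 °C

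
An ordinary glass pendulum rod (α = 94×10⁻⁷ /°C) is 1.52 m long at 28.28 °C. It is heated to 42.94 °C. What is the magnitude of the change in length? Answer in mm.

|ΔT| = |42.94 − 28.28| = 14.66 K
ΔL = αL₀ΔT = (94×10⁻⁷)(1.52)(14.66) = 2.09×10⁻⁴ m

ΔL = 0.209 mm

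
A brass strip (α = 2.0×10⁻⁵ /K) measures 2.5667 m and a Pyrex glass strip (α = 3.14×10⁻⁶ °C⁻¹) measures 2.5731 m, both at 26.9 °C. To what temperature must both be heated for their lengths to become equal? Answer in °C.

T = 174.9 °C

Equal length when α₁L₁ΔT − α₂L₂ΔT = L₂ − L₁ = 6.40×10⁻³ m
α₁L₁ = 5.1334×10⁻⁵, α₂L₂ = 8.079534×10⁻⁶ → Δ(αL) = 4.3254466×10⁻⁵ m/K
ΔT = 6.40×10⁻³ / 4.3254466×10⁻⁵ = 147.962 K, so T = 26.9 + 147.962 = 174.862 °C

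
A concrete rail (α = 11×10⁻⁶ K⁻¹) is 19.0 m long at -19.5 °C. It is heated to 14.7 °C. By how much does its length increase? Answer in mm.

ΔL = 7.15 mm

|ΔT| = |14.7 − (-19.5)| = 34.2 K
ΔL = αL₀ΔT = (11×10⁻⁶)(19.0)(34.2) = 7.15×10⁻³ m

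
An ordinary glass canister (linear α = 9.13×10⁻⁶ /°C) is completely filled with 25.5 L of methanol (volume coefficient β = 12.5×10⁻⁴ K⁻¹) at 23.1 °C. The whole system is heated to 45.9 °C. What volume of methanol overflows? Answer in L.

0.711 L

The canister also expands: β_container ≈ 3α = 2.739×10⁻⁵ /K
Net overflow = V₀(β_liq − 3α_cont)ΔT
β − 3α = 1.25×10⁻³ − 2.739×10⁻⁵ = 1.22261×10⁻³ /K; ΔT = 22.8 K
ΔV = 25.5 × 1.22261×10⁻³ × 22.8 = 0.711 L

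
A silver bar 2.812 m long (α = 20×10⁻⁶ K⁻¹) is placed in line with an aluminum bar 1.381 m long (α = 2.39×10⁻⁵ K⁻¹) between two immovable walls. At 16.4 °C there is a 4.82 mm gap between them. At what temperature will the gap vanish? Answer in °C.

Gap closes when ΔL₁ + ΔL₂ = 4.82 mm = 4.82×10⁻³ m
(α₁L₁ + α₂L₂)ΔT = g
α₁L₁ + α₂L₂ = 20×10⁻⁶×2.812 + 2.39×10⁻⁵×1.381 = 8.92459×10⁻⁵ m/K
ΔT = 4.82×10⁻³ / 8.92459×10⁻⁵ = 54.008 K
T = 16.4 + 54.008 = 70.408 °C

T = 70.4 °C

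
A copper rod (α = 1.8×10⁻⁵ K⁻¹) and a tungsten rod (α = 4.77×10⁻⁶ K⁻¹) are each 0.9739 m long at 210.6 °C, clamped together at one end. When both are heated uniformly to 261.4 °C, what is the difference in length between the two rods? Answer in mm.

ΔT = 50.8 K
copper: ΔL = 1.8×10⁻⁵ × 0.9739 m × 50.8 = 8.9053×10⁻⁴ m = 0.89053 mm
tungsten: ΔL = 4.77×10⁻⁶ × 0.9739 m × 50.8 = 2.3599×10⁻⁴ m = 0.23599 mm
difference = 0.89053 − 0.23599 = 0.65454 mm

0.655 mm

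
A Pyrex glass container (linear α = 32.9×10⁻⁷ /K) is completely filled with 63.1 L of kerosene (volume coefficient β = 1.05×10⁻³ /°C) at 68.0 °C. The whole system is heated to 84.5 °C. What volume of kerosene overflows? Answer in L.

1.08 L

The container also expands: β_container ≈ 3α = 9.87×10⁻⁶ /K
Net overflow = V₀(β_liq − 3α_cont)ΔT
β − 3α = 1.05×10⁻³ − 9.87×10⁻⁶ = 1.04013×10⁻³ /K; ΔT = 16.5 K
ΔV = 63.1 × 1.04013×10⁻³ × 16.5 = 1.08 L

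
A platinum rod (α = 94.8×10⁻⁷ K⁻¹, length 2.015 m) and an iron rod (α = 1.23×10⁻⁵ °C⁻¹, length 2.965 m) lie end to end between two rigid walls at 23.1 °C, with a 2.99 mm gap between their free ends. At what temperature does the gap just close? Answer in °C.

α₁L₁ = 1.91022×10⁻⁵ m/K, α₂L₂ = 3.64695×10⁻⁵ m/K → total 5.55717×10⁻⁵ m/K
ΔT = g/(α₁L₁+α₂L₂) = 2.99×10⁻³ / 5.55717×10⁻⁵ = 53.804 K
T = 23.1 + 53.804 = 76.904 °C

T = 76.9 °C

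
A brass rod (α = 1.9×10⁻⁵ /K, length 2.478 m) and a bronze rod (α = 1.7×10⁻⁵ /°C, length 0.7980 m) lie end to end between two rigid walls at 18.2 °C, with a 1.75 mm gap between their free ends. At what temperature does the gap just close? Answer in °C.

T = 47.1 °C

Gap closes when ΔL₁ + ΔL₂ = 1.75 mm = 1.75×10⁻³ m
(α₁L₁ + α₂L₂)ΔT = g
α₁L₁ + α₂L₂ = 1.9×10⁻⁵×2.478 + 1.7×10⁻⁵×0.7980 = 6.0648×10⁻⁵ m/K
ΔT = 1.75×10⁻³ / 6.0648×10⁻⁵ = 28.855 K
T = 18.2 + 28.855 = 47.055 °C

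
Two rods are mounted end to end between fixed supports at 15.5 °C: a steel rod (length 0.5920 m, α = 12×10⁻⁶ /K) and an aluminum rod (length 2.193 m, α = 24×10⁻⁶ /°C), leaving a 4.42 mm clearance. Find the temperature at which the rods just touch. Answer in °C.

T = 89.5 °C

Gap closes when ΔL₁ + ΔL₂ = 4.42 mm = 4.42×10⁻³ m
(α₁L₁ + α₂L₂)ΔT = g
α₁L₁ + α₂L₂ = 12×10⁻⁶×0.5920 + 24×10⁻⁶×2.193 = 5.9736×10⁻⁵ m/K
ΔT = 4.42×10⁻³ / 5.9736×10⁻⁵ = 73.992 K
T = 15.5 + 73.992 = 89.492 °C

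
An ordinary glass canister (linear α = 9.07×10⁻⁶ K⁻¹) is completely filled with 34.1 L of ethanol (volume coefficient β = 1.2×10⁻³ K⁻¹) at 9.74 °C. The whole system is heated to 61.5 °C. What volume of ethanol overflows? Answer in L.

The canister also expands: β_container ≈ 3α = 2.721×10⁻⁵ /K
Net overflow = V₀(β_liq − 3α_cont)ΔT
β − 3α = 1.20×10⁻³ − 2.721×10⁻⁵ = 1.17279×10⁻³ /K; ΔT = 51.76 K
ΔV = 34.1 × 1.17279×10⁻³ × 51.76 = 2.07 L

2.07 L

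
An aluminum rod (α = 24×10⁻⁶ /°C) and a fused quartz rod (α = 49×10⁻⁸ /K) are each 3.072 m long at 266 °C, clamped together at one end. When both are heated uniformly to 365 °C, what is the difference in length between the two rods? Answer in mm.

ΔT = 99 K
aluminum: ΔL = 24×10⁻⁶ × 3.072 m × 99 = 7.2991×10⁻³ m = 7.2991 mm
fused quartz: ΔL = 49×10⁻⁸ × 3.072 m × 99 = 1.4902×10⁻⁴ m = 0.14902 mm
difference = 7.2991 − 0.14902 = 7.15008 mm

7.15 mm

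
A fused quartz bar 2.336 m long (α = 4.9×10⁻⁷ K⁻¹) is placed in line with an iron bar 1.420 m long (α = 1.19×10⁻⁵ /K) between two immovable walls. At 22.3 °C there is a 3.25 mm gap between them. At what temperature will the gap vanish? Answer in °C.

α₁L₁ = 1.14464×10⁻⁶ m/K, α₂L₂ = 1.6898×10⁻⁵ m/K → total 1.804264×10⁻⁵ m/K
ΔT = g/(α₁L₁+α₂L₂) = 3.25×10⁻³ / 1.804264×10⁻⁵ = 180.13 K
T = 22.3 + 180.13 = 202.43 °C

T = 202 °C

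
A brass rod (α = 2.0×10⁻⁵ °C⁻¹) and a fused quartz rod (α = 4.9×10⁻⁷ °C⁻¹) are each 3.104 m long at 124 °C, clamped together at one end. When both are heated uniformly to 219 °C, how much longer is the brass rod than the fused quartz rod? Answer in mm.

ΔT = 95 K
brass: ΔL = 2.0×10⁻⁵ × 3.104 m × 95 = 5.8976×10⁻³ m = 5.8976 mm
fused quartz: ΔL = 4.9×10⁻⁷ × 3.104 m × 95 = 1.4449×10⁻⁴ m = 0.14449 mm
difference = 5.8976 − 0.14449 = 5.75311 mm

5.75 mm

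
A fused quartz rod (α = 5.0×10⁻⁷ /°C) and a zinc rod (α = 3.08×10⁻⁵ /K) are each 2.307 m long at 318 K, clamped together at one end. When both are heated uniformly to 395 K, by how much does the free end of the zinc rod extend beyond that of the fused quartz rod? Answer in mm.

5.38 mm

ΔT = 77 K
fused quartz: ΔL = 5.0×10⁻⁷ × 2.307 m × 77 = 8.8819×10⁻⁵ m = 0.088819 mm
zinc: ΔL = 3.08×10⁻⁵ × 2.307 m × 77 = 5.4713×10⁻³ m = 5.4713 mm
difference = 5.4713 − 0.088819 = 5.382481 mm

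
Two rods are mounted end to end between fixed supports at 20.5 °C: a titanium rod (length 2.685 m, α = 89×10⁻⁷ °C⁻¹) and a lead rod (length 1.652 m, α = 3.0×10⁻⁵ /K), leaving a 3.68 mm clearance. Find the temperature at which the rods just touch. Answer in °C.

T = 70.6 °C

α₁L₁ = 2.38965×10⁻⁵ m/K, α₂L₂ = 4.956×10⁻⁵ m/K → total 7.34565×10⁻⁵ m/K
ΔT = g/(α₁L₁+α₂L₂) = 3.68×10⁻³ / 7.34565×10⁻⁵ = 50.098 K
T = 20.5 + 50.098 = 70.598 °C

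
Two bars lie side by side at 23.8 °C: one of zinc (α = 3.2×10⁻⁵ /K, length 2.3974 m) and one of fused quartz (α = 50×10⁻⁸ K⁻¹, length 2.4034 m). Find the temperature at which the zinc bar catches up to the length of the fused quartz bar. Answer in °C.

L₁(1 + α₁ΔT) = L₂(1 + α₂ΔT) ⇒ ΔT = (L₂ − L₁)/(α₁L₁ − α₂L₂)
L₂ − L₁ = 2.4034 − 2.3974 = 6.00×10⁻³ m
α₁L₁ − α₂L₂ = 3.2×10⁻⁵×2.3974 − 50×10⁻⁸×2.4034 = 7.55151×10⁻⁵ m/K
ΔT = 6.00×10⁻³ / 7.55151×10⁻⁵ = 79.454 K
T = 23.8 + 79.454 = 103.254 °C

T = 103.3 °C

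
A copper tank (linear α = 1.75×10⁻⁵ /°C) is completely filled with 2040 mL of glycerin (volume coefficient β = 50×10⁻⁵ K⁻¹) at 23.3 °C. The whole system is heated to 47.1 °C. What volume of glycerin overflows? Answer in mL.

The tank also expands: β_container ≈ 3α = 5.25×10⁻⁵ /K
Net overflow = V₀(β_liq − 3α_cont)ΔT
β − 3α = 5.00×10⁻⁴ − 5.25×10⁻⁵ = 4.475×10⁻⁴ /K; ΔT = 23.8 K
ΔV = 2040 × 4.475×10⁻⁴ × 23.8 = 21.7 mL

21.7 mL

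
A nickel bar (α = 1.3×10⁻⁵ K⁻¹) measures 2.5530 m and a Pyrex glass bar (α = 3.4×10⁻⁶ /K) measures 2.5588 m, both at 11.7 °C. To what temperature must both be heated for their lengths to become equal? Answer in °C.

T = 248.5 °C

L₁(1 + α₁ΔT) = L₂(1 + α₂ΔT) ⇒ ΔT = (L₂ − L₁)/(α₁L₁ − α₂L₂)
L₂ − L₁ = 2.5588 − 2.5530 = 5.80×10⁻³ m
α₁L₁ − α₂L₂ = 1.3×10⁻⁵×2.5530 − 3.4×10⁻⁶×2.5588 = 2.448908×10⁻⁵ m/K
ΔT = 5.80×10⁻³ / 2.448908×10⁻⁵ = 236.840 K
T = 11.7 + 236.840 = 248.540 °C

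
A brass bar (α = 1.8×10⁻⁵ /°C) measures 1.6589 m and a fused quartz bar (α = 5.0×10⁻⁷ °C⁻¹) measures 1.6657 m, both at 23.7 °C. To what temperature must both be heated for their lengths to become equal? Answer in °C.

T = 258.0 °C

Equal length when α₁L₁ΔT − α₂L₂ΔT = L₂ − L₁ = 6.80×10⁻³ m
α₁L₁ = 2.98602×10⁻⁵, α₂L₂ = 8.3285×10⁻⁷ → Δ(αL) = 2.902735×10⁻⁵ m/K
ΔT = 6.80×10⁻³ / 2.902735×10⁻⁵ = 234.262 K, so T = 23.7 + 234.262 = 257.962 °C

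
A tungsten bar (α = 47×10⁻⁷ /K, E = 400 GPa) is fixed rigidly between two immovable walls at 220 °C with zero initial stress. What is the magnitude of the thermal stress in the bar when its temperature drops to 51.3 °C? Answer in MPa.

Fully constrained: the free strain ε = αΔT is blocked, so σ = Eε = EαΔT.
|ΔT| = 168.7 K
σ = 400×10⁹ × 47×10⁻⁷ × 168.7 = 3.17×10⁸ Pa

σ = 317 MPa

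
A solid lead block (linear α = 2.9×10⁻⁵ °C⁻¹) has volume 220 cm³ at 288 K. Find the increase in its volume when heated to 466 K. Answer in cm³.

ΔV = 3.41 cm³

Isotropic solid: β ≈ 3α = 8.7×10⁻⁵ /K; ΔT = 178 K
ΔV = 3αV₀ΔT = 3(2.9×10⁻⁵)(220)(178) = 3.41 cm³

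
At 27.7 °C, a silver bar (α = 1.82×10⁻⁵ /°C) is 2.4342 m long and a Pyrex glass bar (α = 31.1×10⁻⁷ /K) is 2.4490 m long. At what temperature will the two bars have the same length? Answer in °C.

T = 431.1 °C

L₁(1 + α₁ΔT) = L₂(1 + α₂ΔT) ⇒ ΔT = (L₂ − L₁)/(α₁L₁ − α₂L₂)
L₂ − L₁ = 2.4490 − 2.4342 = 1.48×10⁻² m
α₁L₁ − α₂L₂ = 1.82×10⁻⁵×2.4342 − 31.1×10⁻⁷×2.4490 = 3.668605×10⁻⁵ m/K
ΔT = 1.48×10⁻² / 3.668605×10⁻⁵ = 403.423 K
T = 27.7 + 403.423 = 431.123 °C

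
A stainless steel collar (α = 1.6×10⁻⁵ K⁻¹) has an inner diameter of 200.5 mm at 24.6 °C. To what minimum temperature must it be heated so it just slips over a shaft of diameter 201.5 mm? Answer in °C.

Required Δd = 201.5 − 200.5 = 1.0 mm
Δd = αd₀ΔT ⇒ ΔT = Δd/(αd₀) = 1.0 / (1.6×10⁻⁵ × 200.5) = 311.72 K
T_min = 24.6 + 311.72 = 336.32 °C

T = 336 °C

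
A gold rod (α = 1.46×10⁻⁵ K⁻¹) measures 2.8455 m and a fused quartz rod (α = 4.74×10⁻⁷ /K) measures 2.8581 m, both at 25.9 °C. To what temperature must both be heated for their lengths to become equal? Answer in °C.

L₁(1 + α₁ΔT) = L₂(1 + α₂ΔT) ⇒ ΔT = (L₂ − L₁)/(α₁L₁ − α₂L₂)
L₂ − L₁ = 2.8581 − 2.8455 = 1.26×10⁻² m
α₁L₁ − α₂L₂ = 1.46×10⁻⁵×2.8455 − 4.74×10⁻⁷×2.8581 = 4.01895606×10⁻⁵ m/K
ΔT = 1.26×10⁻² / 4.01895606×10⁻⁵ = 313.514 K
T = 25.9 + 313.514 = 339.414 °C

T = 339.4 °C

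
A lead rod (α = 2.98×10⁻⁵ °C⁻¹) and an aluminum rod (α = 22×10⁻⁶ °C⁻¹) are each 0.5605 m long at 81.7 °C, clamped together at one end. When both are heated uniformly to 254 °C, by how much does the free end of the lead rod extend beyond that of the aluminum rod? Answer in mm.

ΔT = 172.3 K
lead: ΔL = 2.98×10⁻⁵ × 0.5605 m × 172.3 = 2.8779×10⁻³ m = 2.8779 mm
aluminum: ΔL = 22×10⁻⁶ × 0.5605 m × 172.3 = 2.1246×10⁻³ m = 2.1246 mm
difference = 2.8779 − 2.1246 = 0.7533 mm

0.753 mm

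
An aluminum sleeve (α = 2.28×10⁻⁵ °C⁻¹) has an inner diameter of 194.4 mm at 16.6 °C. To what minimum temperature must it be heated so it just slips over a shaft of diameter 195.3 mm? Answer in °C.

T = 220 °C

Required Δd = 195.3 − 194.4 = 0.9 mm
Δd = αd₀ΔT ⇒ ΔT = Δd/(αd₀) = 0.9 / (2.28×10⁻⁵ × 194.4) = 203.05 K
T_min = 16.6 + 203.05 = 219.65 °C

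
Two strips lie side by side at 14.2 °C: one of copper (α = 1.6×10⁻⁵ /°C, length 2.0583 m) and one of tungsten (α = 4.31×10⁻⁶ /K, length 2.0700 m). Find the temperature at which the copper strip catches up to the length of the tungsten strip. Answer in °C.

T = 501.5 °C

Equal length when α₁L₁ΔT − α₂L₂ΔT = L₂ − L₁ = 1.17×10⁻² m
α₁L₁ = 3.29328×10⁻⁵, α₂L₂ = 8.9217×10⁻⁶ → Δ(αL) = 2.40111×10⁻⁵ m/K
ΔT = 1.17×10⁻² / 2.40111×10⁻⁵ = 487.275 K, so T = 14.2 + 487.275 = 501.475 °C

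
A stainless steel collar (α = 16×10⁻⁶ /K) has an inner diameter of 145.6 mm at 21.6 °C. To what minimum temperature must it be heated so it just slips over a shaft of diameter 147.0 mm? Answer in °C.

T = 623 °C

Required Δd = 147.0 − 145.6 = 1.4 mm
Δd = αd₀ΔT ⇒ ΔT = Δd/(αd₀) = 1.4 / (16×10⁻⁶ × 145.6) = 600.96 K
T_min = 21.6 + 600.96 = 622.56 °C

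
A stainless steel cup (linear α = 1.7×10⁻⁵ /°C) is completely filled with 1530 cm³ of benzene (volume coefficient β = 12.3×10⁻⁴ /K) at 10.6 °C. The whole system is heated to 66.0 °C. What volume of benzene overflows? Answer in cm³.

99.9 cm³

The cup also expands: β_container ≈ 3α = 5.1×10⁻⁵ /K
Net overflow = V₀(β_liq − 3α_cont)ΔT
β − 3α = 1.23×10⁻³ − 5.1×10⁻⁵ = 1.179×10⁻³ /K; ΔT = 55.4 K
ΔV = 1530 × 1.179×10⁻³ × 55.4 = 99.9 cm³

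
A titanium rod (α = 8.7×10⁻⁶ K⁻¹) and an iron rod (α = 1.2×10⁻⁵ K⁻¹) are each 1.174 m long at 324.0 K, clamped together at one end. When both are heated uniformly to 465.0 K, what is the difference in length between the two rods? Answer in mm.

0.546 mm

ΔT = 141.0 K
titanium: ΔL = 8.7×10⁻⁶ × 1.174 m × 141.0 = 1.4401×10⁻³ m = 1.4401 mm
iron: ΔL = 1.2×10⁻⁵ × 1.174 m × 141.0 = 1.9864×10⁻³ m = 1.9864 mm
difference = 1.9864 − 1.4401 = 0.5463 mm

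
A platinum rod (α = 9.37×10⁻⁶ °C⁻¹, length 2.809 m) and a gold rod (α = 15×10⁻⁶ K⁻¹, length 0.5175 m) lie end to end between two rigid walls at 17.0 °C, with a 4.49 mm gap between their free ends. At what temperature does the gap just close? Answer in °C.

T = 149 °C

Gap closes when ΔL₁ + ΔL₂ = 4.49 mm = 4.49×10⁻³ m
(α₁L₁ + α₂L₂)ΔT = g
α₁L₁ + α₂L₂ = 9.37×10⁻⁶×2.809 + 15×10⁻⁶×0.5175 = 3.408283×10⁻⁵ m/K
ΔT = 4.49×10⁻³ / 3.408283×10⁻⁵ = 131.74 K
T = 17.0 + 131.74 = 148.74 °C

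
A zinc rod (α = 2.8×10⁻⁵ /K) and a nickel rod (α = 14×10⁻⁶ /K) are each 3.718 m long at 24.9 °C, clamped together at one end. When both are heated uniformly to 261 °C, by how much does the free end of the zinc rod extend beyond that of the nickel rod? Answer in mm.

12.3 mm

ΔT = 236.1 K
zinc: ΔL = 2.8×10⁻⁵ × 3.718 m × 236.1 = 2.4579×10⁻² m = 24.579 mm
nickel: ΔL = 14×10⁻⁶ × 3.718 m × 236.1 = 1.2289×10⁻² m = 12.289 mm
difference = 24.579 − 12.289 = 12.290 mm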